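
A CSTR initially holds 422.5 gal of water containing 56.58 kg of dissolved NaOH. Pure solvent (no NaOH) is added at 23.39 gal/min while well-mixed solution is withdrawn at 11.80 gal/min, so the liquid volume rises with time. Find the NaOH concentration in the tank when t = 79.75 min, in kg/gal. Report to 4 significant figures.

0.01291 kg/gal

Total volume: dV/dt = Q_in − Q_out = 11.5900 gal/min, so V(t) = 422.5 + 11.5900 t and V(79.75) = 1346.80 gal.
Solute balance: dm/dt = 0 − Q_out C = −Q_out m/V(t).
dm/m = −Q_out dt/(V₀ + 11.5900 t); integrating gives ln(m/m₀) = −(Q_out/(Q_in−Q_out)) ln(V/V₀).
m = m₀ (V₀/V)^(Q_out/(Q_in−Q_out)) = 56.58 × (422.5/1346.80)^(1.01812) = 17.3805 kg.
C = m/V = 17.3805/1346.80 = 0.0129050 kg/gal.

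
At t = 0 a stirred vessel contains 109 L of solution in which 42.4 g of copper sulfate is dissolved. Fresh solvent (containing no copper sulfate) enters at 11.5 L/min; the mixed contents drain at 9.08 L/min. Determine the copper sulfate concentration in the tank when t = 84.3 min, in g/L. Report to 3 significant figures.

Let m(t) be the amount of copper sulfate. Volume: V(t) = V₀ + (Q_in − Q_out) t = 109 + 2.4200 t; V(84.3) = 313.01 L.
No copper sulfate enters, so dm/dt = −Q_out · (m/V).
Separate: dm/m = −Q_out dt/V(t) ⇒ ln(m/m₀) = −(Q_out/(Q_in−Q_out)) ln(V/V₀).
m = m₀ (V₀/V)^(Q_out/(Q_in−Q_out)) = 42.4 × (109/313.01)^(3.7521) = 0.80993 g.
C = m/V = 0.80993/313.01 = 0.0025876 g/L.

0.00259 g/L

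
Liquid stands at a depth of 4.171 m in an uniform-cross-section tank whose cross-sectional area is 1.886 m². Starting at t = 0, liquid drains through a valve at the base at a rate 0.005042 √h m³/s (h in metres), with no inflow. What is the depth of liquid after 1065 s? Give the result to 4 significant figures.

0.3828 m

Accumulation of liquid (constant cross-section A): A dh/dt = −0.005042 √h.
∫ h^(−1/2) dh = −(0.005042/A) ∫ dt, giving 2√h = 2√h₀ − (0.005042/A) t.
√h = √4.171 − 0.005042·1065/(2·1.886) = 2.04230 − 1.42358 = 0.618726.
h = 0.618726² = 0.382822 m.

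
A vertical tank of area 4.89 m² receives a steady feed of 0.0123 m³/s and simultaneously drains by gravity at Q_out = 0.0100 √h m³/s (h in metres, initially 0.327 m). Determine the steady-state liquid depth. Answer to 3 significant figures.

Level balance: A dh/dt = 0.0123 − 0.0100 √h. Setting dh/dt = 0:
Q_in = 0.0100 √h_ss ⇒ √h_ss = 0.0123/0.0100 = 1.2300.
h_ss = 1.2300² = 1.5129 m. (Since h₀ = 0.327 m < h_ss, the level will rise toward this value.)

1.51 m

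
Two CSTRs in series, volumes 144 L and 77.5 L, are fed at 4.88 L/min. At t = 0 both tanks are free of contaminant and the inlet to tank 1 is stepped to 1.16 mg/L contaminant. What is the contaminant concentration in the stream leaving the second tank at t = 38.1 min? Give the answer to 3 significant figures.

0.592 mg/L

Time constants: τᵢ = Vᵢ/Q for each well-mixed tank.
τ₁ = 144/4.88 = 29.508 min; τ₂ = 77.5/4.88 = 15.881 min.
Tank 1: C₁ = C_in(1 − e^(−t/τ₁)). Tank 2 (τ₁ ≠ τ₂): C₂ = C_in[1 − (τ₁ e^(−t/τ₁) − τ₂ e^(−t/τ₂))/(τ₁ − τ₂)].
At t = 38.1: e^(−t/τ₁) = 0.27495, e^(−t/τ₂) = 0.090802.
C₂ = 1.16·[1 − (29.508·0.27495 − 15.881·0.090802)/(13.627)] = 1.16·0.51044 = 0.59211 mg/L.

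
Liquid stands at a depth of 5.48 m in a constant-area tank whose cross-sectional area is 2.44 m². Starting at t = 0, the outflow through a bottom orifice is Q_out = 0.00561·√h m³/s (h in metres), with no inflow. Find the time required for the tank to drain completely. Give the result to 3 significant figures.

A dh/dt = −Q_out = −0.00561 √h.
This is separable: 2 d(√h)/dt = −0.00561/A, so √h = √h₀ − (0.00561/(2A)) t.
Tank is empty when √h = 0: t_empty = 2A√h₀/0.00561.
t_empty = 2·2.44·√5.48/0.00561 = 4.8800·2.3409/0.00561 = 2036.3 s.

2040 s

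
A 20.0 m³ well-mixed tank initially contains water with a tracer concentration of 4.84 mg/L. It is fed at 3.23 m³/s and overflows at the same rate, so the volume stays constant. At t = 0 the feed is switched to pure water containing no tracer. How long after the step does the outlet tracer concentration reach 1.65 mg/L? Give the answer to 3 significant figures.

6.66 s

Species balance: V dC/dt = Q(C_in − C) ⇒ τ = V/Q = 6.1920 s.
C(t) = C_in + (C₀ − C_in) e^(−t/τ). Set C = 1.65 and solve for t:
e^(−t/τ) = (C − C_in)/(C₀ − C_in) = (1.65 − 0)/(4.84 − 0) = 0.34091
t = −τ ln(…) = 6.1920 × 1.0761 = 6.6634 s.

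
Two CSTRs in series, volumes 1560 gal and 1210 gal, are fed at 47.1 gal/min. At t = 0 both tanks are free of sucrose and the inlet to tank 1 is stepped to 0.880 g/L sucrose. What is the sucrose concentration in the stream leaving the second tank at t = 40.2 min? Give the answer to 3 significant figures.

0.351 g/L

Each tank obeys Vᵢ dCᵢ/dt = Q(Cᵢ₋₁ − Cᵢ), so τᵢ = Vᵢ/Q.
τ₁ = 1560/47.1 = 33.121 min; τ₂ = 1210/47.1 = 25.690 min.
Tank 1: C₁ = C_in(1 − e^(−t/τ₁)). Tank 2 (τ₁ ≠ τ₂): C₂ = C_in[1 − (τ₁ e^(−t/τ₁) − τ₂ e^(−t/τ₂))/(τ₁ − τ₂)].
At t = 40.2: e^(−t/τ₁) = 0.29709, e^(−t/τ₂) = 0.20913.
C₂ = 0.880·[1 − (33.121·0.29709 − 25.690·0.20913)/(7.4310)] = 0.880·0.39883 = 0.35097 g/L.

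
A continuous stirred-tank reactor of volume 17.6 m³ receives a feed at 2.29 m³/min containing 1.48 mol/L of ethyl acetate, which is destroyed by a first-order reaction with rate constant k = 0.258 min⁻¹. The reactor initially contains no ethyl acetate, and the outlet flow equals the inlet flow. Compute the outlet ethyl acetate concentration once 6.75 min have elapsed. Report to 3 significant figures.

V dC/dt = Q(C_in − C) − k V C.
dC/dt = (Q/V) C_in − (Q/V + k) C; effective rate a = Q/V + k = 0.13011 + 0.258 = 0.38811 min⁻¹.
C_ss = Q C_in/(Q + kV) = 0.49616 mol/L; C(t) = C_ss + (C₀ − C_ss) e^(−a t).
C(6.75) = 0.49616 + (-0.49616)·e^(−0.38811·6.75) = 0.49616 + (-0.49616)·0.072820 = 0.46003 mol/L.

0.460 mol/L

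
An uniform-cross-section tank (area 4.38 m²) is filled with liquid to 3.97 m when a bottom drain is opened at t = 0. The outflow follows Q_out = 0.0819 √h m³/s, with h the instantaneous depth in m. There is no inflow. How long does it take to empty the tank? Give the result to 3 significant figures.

Unsteady balance on liquid volume: A dh/dt = −0.0819 √h.
∫ h^(−1/2) dh = −(0.0819/A) ∫ dt, giving 2√h = 2√h₀ − (0.0819/A) t.
Set h = 0: 2√h₀ = (0.0819/A) t_empty ⇒ t_empty = 2A√h₀/0.0819.
t_empty = 2·4.38·√3.97/0.0819 = 8.7600·1.9925/0.0819 = 213.12 s.

213 s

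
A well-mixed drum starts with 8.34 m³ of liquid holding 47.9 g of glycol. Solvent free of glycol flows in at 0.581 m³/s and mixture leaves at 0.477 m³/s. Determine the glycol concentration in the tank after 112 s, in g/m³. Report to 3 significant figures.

0.0435 g/m³

Let m(t) be the amount of glycol. Volume: V(t) = V₀ + (Q_in − Q_out) t = 8.34 + 0.10400 t; V(112) = 19.988 m³.
Species balance (pure solvent in): dm/dt = −Q_out · m/V(t).
Separate: dm/m = −Q_out dt/V(t) ⇒ ln(m/m₀) = −(Q_out/(Q_in−Q_out)) ln(V/V₀).
m = m₀ (V₀/V)^(Q_out/(Q_in−Q_out)) = 47.9 × (8.34/19.988)^(4.5865) = 0.86950 g.
C = m/V = 0.86950/19.988 = 0.043501 g/m³.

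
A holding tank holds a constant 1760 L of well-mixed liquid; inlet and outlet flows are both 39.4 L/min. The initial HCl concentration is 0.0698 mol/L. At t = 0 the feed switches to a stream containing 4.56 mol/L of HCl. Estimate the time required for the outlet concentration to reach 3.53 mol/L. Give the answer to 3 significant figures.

Species balance: V dC/dt = Q(C_in − C) ⇒ τ = V/Q = 44.670 min.
C(t) = C_in + (C₀ − C_in) e^(−t/τ). Set C = 3.53 and solve for t:
e^(−t/τ) = (C − C_in)/(C₀ − C_in) = (3.53 − 4.56)/(0.0698 − 4.56) = 0.22939
t = −τ ln(…) = 44.670 × 1.4723 = 65.769 min.

65.8 min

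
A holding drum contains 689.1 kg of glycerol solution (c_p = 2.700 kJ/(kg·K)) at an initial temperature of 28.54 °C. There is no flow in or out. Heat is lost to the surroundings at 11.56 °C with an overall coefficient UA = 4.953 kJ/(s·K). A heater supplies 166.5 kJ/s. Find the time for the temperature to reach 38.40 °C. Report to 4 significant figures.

337.4 s

First-law balance (no shaft work): M c_p dT/dt = −UA(T − T_amb) + Q̇.
τ = M c_p/UA = 375.645 s; T_ss = T_amb + Q̇/UA = 11.56 + 166.5/4.953 = 45.1760 °C.
T(t) = T_ss + (T₀ − T_ss)e^(−t/τ); set T = 38.40:
t = −τ ln[(T − T_ss)/(T₀ − T_ss)] = −375.645 · ln(0.407309) = 337.398 s.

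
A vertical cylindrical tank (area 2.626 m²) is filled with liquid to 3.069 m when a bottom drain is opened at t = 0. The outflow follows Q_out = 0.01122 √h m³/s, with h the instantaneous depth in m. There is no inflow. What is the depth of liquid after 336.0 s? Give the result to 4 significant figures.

Mass balance (ρ constant): A dh/dt = −0.01122 √h.
∫ h^(−1/2) dh = −(0.01122/A) ∫ dt, giving 2√h = 2√h₀ − (0.01122/A) t.
√h = √3.069 − 0.01122·336.0/(2·2.626) = 1.75186 − 0.717807 = 1.03405.
h = 1.03405² = 1.06926 m.

1.069 m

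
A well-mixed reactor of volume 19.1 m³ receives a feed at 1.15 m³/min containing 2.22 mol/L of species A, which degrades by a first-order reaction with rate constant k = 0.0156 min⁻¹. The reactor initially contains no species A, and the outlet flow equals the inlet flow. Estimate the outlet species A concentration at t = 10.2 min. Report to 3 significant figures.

Species balance: V dC/dt = Q C_in − Q C − k V C.
dC/dt = (Q/V) C_in − (Q/V + k) C; effective rate a = Q/V + k = 0.060209 + 0.0156 = 0.075809 min⁻¹.
C_ss = Q C_in/(Q + kV) = 1.7632 mol/L; C(t) = C_ss + (C₀ − C_ss) e^(−a t).
C(10.2) = 1.7632 + (-1.7632)·e^(−0.075809·10.2) = 1.7632 + (-1.7632)·0.46151 = 0.94945 mol/L.

0.949 mol/L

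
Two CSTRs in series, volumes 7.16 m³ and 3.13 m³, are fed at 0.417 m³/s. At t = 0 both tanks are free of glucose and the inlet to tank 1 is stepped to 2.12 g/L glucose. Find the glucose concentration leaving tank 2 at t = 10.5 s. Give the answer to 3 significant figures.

0.483 g/L

Time constants: τᵢ = Vᵢ/Q for each well-mixed tank.
τ₁ = 7.16/0.417 = 17.170 s; τ₂ = 3.13/0.417 = 7.5060 s.
Tank 1: C₁ = C_in(1 − e^(−t/τ₁)). Tank 2 (τ₁ ≠ τ₂): C₂ = C_in[1 − (τ₁ e^(−t/τ₁) − τ₂ e^(−t/τ₂))/(τ₁ − τ₂)].
At t = 10.5: e^(−t/τ₁) = 0.54252, e^(−t/τ₂) = 0.24687.
C₂ = 2.12·[1 − (17.170·0.54252 − 7.5060·0.24687)/(9.6643)] = 2.12·0.22785 = 0.48304 g/L.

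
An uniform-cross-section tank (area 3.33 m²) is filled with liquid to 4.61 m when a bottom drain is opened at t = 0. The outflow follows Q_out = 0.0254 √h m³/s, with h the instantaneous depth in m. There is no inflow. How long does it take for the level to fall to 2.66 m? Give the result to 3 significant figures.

Mass balance (ρ constant): A dh/dt = −0.0254 √h.
This is separable: 2 d(√h)/dt = −0.0254/A, so √h = √h₀ − (0.0254/(2A)) t.
t = 2A(√h₀ − √h)/0.0254 = 2·3.33·(√4.61 − √2.66)/0.0254
  = 6.6600 × (2.1471 − 1.6310) / 0.0254 = 135.33 s.

135 s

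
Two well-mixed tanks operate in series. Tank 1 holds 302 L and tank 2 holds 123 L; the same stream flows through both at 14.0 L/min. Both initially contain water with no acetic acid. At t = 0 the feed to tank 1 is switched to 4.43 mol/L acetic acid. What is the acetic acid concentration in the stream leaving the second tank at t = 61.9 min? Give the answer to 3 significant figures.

Species balance on tank i: dCᵢ/dt = (Cᵢ₋₁ − Cᵢ)/τᵢ with τᵢ = Vᵢ/Q.
τ₁ = 302/14.0 = 21.571 min; τ₂ = 123/14.0 = 8.7857 min.
Solving the cascade with C₁(0)=C₂(0)=0 gives C₂(t) = C_in[1 − (τ₁ e^(−t/τ₁) − τ₂ e^(−t/τ₂))/(τ₁ − τ₂)].
At t = 61.9: e^(−t/τ₁) = 0.056725, e^(−t/τ₂) = 0.00087130.
C₂ = 4.43·[1 − (21.571·0.056725 − 8.7857·0.00087130)/(12.786)] = 4.43·0.90489 = 4.0087 mol/L.

4.01 mol/L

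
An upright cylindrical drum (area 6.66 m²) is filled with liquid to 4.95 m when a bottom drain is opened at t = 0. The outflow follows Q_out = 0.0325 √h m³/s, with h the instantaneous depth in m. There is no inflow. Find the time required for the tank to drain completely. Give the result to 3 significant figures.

Unsteady balance on liquid volume: A dh/dt = −0.0325 √h.
∫ h^(−1/2) dh = −(0.0325/A) ∫ dt, giving 2√h = 2√h₀ − (0.0325/A) t.
Tank is empty when √h = 0: t_empty = 2A√h₀/0.0325.
t_empty = 2·6.66·√4.95/0.0325 = 13.320·2.2249/0.0325 = 911.85 s.

912 s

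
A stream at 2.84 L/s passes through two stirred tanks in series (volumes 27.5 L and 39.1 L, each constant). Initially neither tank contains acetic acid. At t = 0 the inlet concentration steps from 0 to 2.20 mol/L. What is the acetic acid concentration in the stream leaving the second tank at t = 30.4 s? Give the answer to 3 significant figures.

Time constants: τᵢ = Vᵢ/Q for each well-mixed tank.
τ₁ = 27.5/2.84 = 9.6831 s; τ₂ = 39.1/2.84 = 13.768 s.
Solving the cascade with C₁(0)=C₂(0)=0 gives C₂(t) = C_in[1 − (τ₁ e^(−t/τ₁) − τ₂ e^(−t/τ₂))/(τ₁ − τ₂)].
At t = 30.4: e^(−t/τ₁) = 0.043305, e^(−t/τ₂) = 0.10991.
C₂ = 2.20·[1 − (9.6831·0.043305 − 13.768·0.10991)/(-4.0845)] = 2.20·0.73219 = 1.6108 mol/L.

1.61 mol/L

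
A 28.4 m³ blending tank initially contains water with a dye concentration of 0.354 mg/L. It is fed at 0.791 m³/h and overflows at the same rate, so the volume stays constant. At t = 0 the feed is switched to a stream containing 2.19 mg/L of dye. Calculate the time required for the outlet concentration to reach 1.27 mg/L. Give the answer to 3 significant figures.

24.8 h

Accumulation = in − out for the solute gives V dC/dt = Q(C_in − C), so τ = V/Q = 35.904 h.
C(t) = C_in + (C₀ − C_in) e^(−t/τ). Set C = 1.27 and solve for t:
e^(−t/τ) = (C − C_in)/(C₀ − C_in) = (1.27 − 2.19)/(0.354 − 2.19) = 0.50109
t = −τ ln(…) = 35.904 × 0.69097 = 24.809 h.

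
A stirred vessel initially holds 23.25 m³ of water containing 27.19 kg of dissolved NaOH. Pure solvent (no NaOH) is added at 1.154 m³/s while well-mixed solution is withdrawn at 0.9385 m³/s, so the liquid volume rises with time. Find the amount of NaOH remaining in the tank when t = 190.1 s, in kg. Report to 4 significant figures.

Total volume: dV/dt = Q_in − Q_out = 0.215500 m³/s, so V(t) = 23.25 + 0.215500 t and V(190.1) = 64.2165 m³.
Species balance (pure solvent in): dm/dt = −Q_out · m/V(t).
Separate: dm/m = −Q_out dt/V(t) ⇒ ln(m/m₀) = −(Q_out/(Q_in−Q_out)) ln(V/V₀).
m = m₀ (V₀/V)^(Q_out/(Q_in−Q_out)) = 27.19 × (23.25/64.2165)^(4.35499) = 0.325749 kg.

0.3257 kg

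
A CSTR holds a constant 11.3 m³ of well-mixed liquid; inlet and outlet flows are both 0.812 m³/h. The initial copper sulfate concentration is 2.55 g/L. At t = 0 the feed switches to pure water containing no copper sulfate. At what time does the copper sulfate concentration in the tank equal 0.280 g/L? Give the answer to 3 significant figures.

Species balance: V dC/dt = Q(C_in − C) ⇒ τ = V/Q = 13.916 h.
C(t) = C_in + (C₀ − C_in) e^(−t/τ). Set C = 0.280 and solve for t:
e^(−t/τ) = (C − C_in)/(C₀ − C_in) = (0.280 − 0)/(2.55 − 0) = 0.10980
t = −τ ln(…) = 13.916 × 2.2091 = 30.742 h.

30.7 h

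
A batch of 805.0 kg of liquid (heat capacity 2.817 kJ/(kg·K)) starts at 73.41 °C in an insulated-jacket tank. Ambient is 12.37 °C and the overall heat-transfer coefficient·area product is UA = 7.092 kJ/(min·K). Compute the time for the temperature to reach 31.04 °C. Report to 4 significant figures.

378.8 min

Energy balance: M c_p dT/dt = −UA(T − T_amb).
τ = M c_p/UA = 319.753 min; T_ss = T_amb = 12.3700 °C.
T(t) = T_ss + (T₀ − T_ss)e^(−t/τ); set T = 31.04:
t = −τ ln[(T − T_ss)/(T₀ − T_ss)] = −319.753 · ln(0.305865) = 378.783 min.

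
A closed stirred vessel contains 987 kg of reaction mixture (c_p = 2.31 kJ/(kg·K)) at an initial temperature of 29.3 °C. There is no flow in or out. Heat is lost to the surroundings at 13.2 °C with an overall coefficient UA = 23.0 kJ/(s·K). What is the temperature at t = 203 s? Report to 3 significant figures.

M c_p dT/dt = −UA(T − T_amb).
dT/dt = (T_ss − T)/τ with T_ss = T_amb = 13.200 °C, τ = M c_p/UA = 987·2.31/23.0 = 99.129 s.
Integrating: T(t) = T_ss + (T₀ − T_ss) e^(−t/τ).
T(203) = 13.200 + (16.100)·0.12901 = 15.277 °C.

15.3 °C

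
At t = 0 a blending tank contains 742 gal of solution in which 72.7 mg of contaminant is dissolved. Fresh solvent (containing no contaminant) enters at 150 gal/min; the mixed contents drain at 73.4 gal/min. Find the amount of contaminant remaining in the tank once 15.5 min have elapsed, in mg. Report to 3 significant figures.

Total volume: dV/dt = Q_in − Q_out = 76.600 gal/min, so V(t) = 742 + 76.600 t and V(15.5) = 1929.3 gal.
Species balance (pure solvent in): dm/dt = −Q_out · m/V(t).
dm/m = −Q_out dt/(V₀ + 76.600 t); integrating gives ln(m/m₀) = −(Q_out/(Q_in−Q_out)) ln(V/V₀).
m = m₀ (V₀/V)^(Q_out/(Q_in−Q_out)) = 72.7 × (742/1929.3)^(0.95822) = 29.099 mg.

29.1 mg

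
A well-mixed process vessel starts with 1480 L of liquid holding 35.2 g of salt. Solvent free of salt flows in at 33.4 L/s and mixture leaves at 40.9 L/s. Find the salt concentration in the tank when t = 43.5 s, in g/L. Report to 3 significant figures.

0.00785 g/L

Total volume: dV/dt = Q_in − Q_out = -7.5000 L/s, so V(t) = 1480 − 7.5000 t and V(43.5) = 1153.8 L.
Solute balance: dm/dt = 0 − Q_out C = −Q_out m/V(t).
dm/m = −Q_out dt/(V₀ − 7.5000 t); integrating gives ln(m/m₀) = −(Q_out/(Q_in−Q_out)) ln(V/V₀).
m = m₀ (V₀/V)^(Q_out/(Q_in−Q_out)) = 35.2 × (1480/1153.8)^(-5.4533) = 9.0524 g.
C = m/V = 9.0524/1153.8 = 0.0078461 g/L.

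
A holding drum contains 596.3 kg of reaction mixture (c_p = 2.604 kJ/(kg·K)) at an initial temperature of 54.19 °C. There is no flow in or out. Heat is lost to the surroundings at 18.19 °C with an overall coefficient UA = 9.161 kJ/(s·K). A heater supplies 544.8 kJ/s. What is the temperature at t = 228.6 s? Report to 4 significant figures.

71.57 °C

M c_p dT/dt = −UA(T − T_amb) + Q̇.
dT/dt = (T_ss − T)/τ with T_ss = T_amb + Q̇/UA = 18.19 + 544.8/9.161 = 77.6595 °C, τ = M c_p/UA = 596.3·2.604/9.161 = 169.497 s.
This is linear first-order; T(t) = T_ss + (T₀ − T_ss) e^(−t/τ).
T(228.6) = 77.6595 + (-23.4695)·0.259579 = 71.5673 °C.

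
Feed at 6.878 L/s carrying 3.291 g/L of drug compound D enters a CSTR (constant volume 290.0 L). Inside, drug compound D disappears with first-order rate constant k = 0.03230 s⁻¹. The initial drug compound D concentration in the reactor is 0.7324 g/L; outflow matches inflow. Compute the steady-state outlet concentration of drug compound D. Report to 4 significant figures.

Species balance: V dC/dt = Q C_in − Q C − k V C.
Steady state (dC/dt = 0): C_ss = Q C_in/(Q + kV) = C_in/(1 + kV/Q).
C_ss = 6.878·3.291/(6.878 + 0.03230·290.0) = 22.6355/16.2450 = 1.39338 g/L.

1.393 g/L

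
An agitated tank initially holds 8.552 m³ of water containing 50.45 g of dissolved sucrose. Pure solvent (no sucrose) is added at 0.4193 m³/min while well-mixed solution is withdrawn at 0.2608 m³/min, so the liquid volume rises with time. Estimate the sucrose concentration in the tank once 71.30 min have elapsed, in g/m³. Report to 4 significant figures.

Total volume: dV/dt = Q_in − Q_out = 0.158500 m³/min, so V(t) = 8.552 + 0.158500 t and V(71.30) = 19.8531 m³.
Species balance (pure solvent in): dm/dt = −Q_out · m/V(t).
Separate: dm/m = −Q_out dt/V(t) ⇒ ln(m/m₀) = −(Q_out/(Q_in−Q_out)) ln(V/V₀).
m = m₀ (V₀/V)^(Q_out/(Q_in−Q_out)) = 50.45 × (8.552/19.8531)^(1.64543) = 12.6192 g.
C = m/V = 12.6192/19.8531 = 0.635629 g/m³.

0.6356 g/m³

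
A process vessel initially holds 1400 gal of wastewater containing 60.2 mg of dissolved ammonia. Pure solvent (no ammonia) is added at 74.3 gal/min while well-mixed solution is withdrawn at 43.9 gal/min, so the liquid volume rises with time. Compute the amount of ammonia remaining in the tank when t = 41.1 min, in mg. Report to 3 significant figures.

Total volume: dV/dt = Q_in − Q_out = 30.400 gal/min, so V(t) = 1400 + 30.400 t and V(41.1) = 2649.4 gal.
Solute balance: dm/dt = 0 − Q_out C = −Q_out m/V(t).
dm/m = −Q_out dt/(V₀ + 30.400 t); integrating gives ln(m/m₀) = −(Q_out/(Q_in−Q_out)) ln(V/V₀).
m = m₀ (V₀/V)^(Q_out/(Q_in−Q_out)) = 60.2 × (1400/2649.4)^(1.4441) = 23.963 mg.

24.0 mg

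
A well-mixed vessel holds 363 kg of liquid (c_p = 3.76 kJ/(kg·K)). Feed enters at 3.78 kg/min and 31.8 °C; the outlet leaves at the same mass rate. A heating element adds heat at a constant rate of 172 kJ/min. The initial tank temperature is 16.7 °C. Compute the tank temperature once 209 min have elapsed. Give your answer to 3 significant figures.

40.8 °C

First-law balance (no shaft work): M c_p dT/dt = ṁ c_p (T_in − T) + 172.
Rearrange: dT/dt = (T_ss − T)/τ with τ = M/ṁ = 96.032 min and T_ss = T_in + Q̇/(ṁ c_p) = 43.902 °C.
T approaches T_ss exponentially: T(t) = T_ss + (T₀ − T_ss) e^(−t/τ).
T(209) = 43.902 + (-27.202)·e^(−209/96.032) = 43.902 + (-27.202)·0.11345 = 40.816 °C.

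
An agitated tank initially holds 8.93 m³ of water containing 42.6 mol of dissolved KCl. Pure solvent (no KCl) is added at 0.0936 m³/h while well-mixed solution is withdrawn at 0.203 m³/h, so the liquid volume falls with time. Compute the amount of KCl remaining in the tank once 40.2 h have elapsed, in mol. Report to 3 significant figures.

Let m(t) be the amount of KCl. Volume: V(t) = V₀ + (Q_in − Q_out) t = 8.93 − 0.10940 t; V(40.2) = 4.5321 m³.
No KCl enters, so dm/dt = −Q_out · (m/V).
dm/m = −Q_out dt/(V₀ − 0.10940 t); integrating gives ln(m/m₀) = −(Q_out/(Q_in−Q_out)) ln(V/V₀).
m = m₀ (V₀/V)^(Q_out/(Q_in−Q_out)) = 42.6 × (8.93/4.5321)^(-1.8556) = 12.102 mol.

12.1 mol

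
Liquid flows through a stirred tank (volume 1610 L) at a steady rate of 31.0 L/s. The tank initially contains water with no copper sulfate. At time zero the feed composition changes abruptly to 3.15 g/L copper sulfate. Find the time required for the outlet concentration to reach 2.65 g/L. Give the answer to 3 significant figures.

Species balance: V dC/dt = Q(C_in − C) ⇒ τ = V/Q = 51.935 s.
C(t) = C_in + (C₀ − C_in) e^(−t/τ). Set C = 2.65 and solve for t:
e^(−t/τ) = (C − C_in)/(C₀ − C_in) = (2.65 − 3.15)/(0 − 3.15) = 0.15873
t = −τ ln(…) = 51.935 × 1.8405 = 95.590 s.

95.6 s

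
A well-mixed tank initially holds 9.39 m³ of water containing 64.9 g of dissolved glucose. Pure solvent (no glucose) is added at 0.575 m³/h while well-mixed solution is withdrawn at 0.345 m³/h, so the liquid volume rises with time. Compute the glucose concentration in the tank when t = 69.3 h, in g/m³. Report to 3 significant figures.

Let m(t) be the amount of glucose. Volume: V(t) = V₀ + (Q_in − Q_out) t = 9.39 + 0.23000 t; V(69.3) = 25.329 m³.
Species balance (pure solvent in): dm/dt = −Q_out · m/V(t).
dm/m = −Q_out dt/(V₀ + 0.23000 t); integrating gives ln(m/m₀) = −(Q_out/(Q_in−Q_out)) ln(V/V₀).
m = m₀ (V₀/V)^(Q_out/(Q_in−Q_out)) = 64.9 × (9.39/25.329)^(1.5000) = 14.649 g.
C = m/V = 14.649/25.329 = 0.57836 g/m³.

0.578 g/m³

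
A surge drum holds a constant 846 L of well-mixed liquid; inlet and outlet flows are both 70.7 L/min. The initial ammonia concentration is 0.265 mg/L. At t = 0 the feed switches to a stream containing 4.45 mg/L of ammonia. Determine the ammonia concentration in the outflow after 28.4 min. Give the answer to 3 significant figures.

4.06 mg/L

Species balance on the tank: V dC/dt = Q(C_in − C).
Rewrite as dC/dt + C/τ = C_in/τ, τ = V/Q = 11.966 min.
C approaches C_in exponentially: C(t) = C_in + (C₀ − C_in) e^(−t/τ).
C(28.4) = 4.45 + (0.265 − 4.45)·e^(−28.4/11.966) = 4.45 + (-4.1850)·0.093165 = 4.0601 mg/L.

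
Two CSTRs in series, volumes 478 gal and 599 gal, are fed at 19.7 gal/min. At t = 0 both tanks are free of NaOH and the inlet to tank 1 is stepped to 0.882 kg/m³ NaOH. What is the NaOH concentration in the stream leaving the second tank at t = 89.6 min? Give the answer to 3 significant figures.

Species balance on tank i: dCᵢ/dt = (Cᵢ₋₁ − Cᵢ)/τᵢ with τᵢ = Vᵢ/Q.
τ₁ = 478/19.7 = 24.264 min; τ₂ = 599/19.7 = 30.406 min.
Solving the cascade with C₁(0)=C₂(0)=0 gives C₂(t) = C_in[1 − (τ₁ e^(−t/τ₁) − τ₂ e^(−t/τ₂))/(τ₁ − τ₂)].
At t = 89.6: e^(−t/τ₁) = 0.024904, e^(−t/τ₂) = 0.052509.
C₂ = 0.882·[1 − (24.264·0.024904 − 30.406·0.052509)/(-6.1421)] = 0.882·0.83844 = 0.73951 kg/m³.

0.740 kg/m³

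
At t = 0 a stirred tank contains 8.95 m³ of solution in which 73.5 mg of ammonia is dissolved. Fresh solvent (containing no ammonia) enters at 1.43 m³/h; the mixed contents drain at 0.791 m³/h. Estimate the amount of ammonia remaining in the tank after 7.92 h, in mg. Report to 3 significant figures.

Total volume: dV/dt = Q_in − Q_out = 0.63900 m³/h, so V(t) = 8.95 + 0.63900 t and V(7.92) = 14.011 m³.
Species balance (pure solvent in): dm/dt = −Q_out · m/V(t).
dm/m = −Q_out dt/(V₀ + 0.63900 t); integrating gives ln(m/m₀) = −(Q_out/(Q_in−Q_out)) ln(V/V₀).
m = m₀ (V₀/V)^(Q_out/(Q_in−Q_out)) = 73.5 × (8.95/14.011)^(1.2379) = 42.203 mg.

42.2 mg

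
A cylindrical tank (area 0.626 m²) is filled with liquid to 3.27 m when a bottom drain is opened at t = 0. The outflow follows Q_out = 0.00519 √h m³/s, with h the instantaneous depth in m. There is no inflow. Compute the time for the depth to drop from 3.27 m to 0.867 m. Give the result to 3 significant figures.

212 s

With no inflow, A dh/dt = −0.00519 √h.
This is separable: 2 d(√h)/dt = −0.00519/A, so √h = √h₀ − (0.00519/(2A)) t.
t = 2A(√h₀ − √h)/0.00519 = 2·0.626·(√3.27 − √0.867)/0.00519
  = 1.2520 × (1.8083 − 0.93113) / 0.00519 = 211.61 s.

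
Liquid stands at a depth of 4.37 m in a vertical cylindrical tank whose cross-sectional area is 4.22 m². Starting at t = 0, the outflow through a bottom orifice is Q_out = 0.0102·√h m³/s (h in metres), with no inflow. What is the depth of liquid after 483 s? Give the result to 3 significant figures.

2.27 m

A dh/dt = −Q_out = −0.0102 √h.
Separate and integrate: 2(√h − √h₀) = −(0.0102/A) t.
√h = √4.37 − 0.0102·483/(2·4.22) = 2.0905 − 0.58372 = 1.5067.
h = 1.5067² = 2.2702 m.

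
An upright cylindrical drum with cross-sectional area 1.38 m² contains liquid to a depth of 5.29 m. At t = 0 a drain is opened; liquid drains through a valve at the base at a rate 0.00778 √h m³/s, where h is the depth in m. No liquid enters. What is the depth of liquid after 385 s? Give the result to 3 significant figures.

1.48 m

Volume balance on the tank: A dh/dt = −0.00778 √h.
This is separable: 2 d(√h)/dt = −0.00778/A, so √h = √h₀ − (0.00778/(2A)) t.
√h = √5.29 − 0.00778·385/(2·1.38) = 2.3000 − 1.0853 = 1.2147.
h = 1.2147² = 1.4756 m.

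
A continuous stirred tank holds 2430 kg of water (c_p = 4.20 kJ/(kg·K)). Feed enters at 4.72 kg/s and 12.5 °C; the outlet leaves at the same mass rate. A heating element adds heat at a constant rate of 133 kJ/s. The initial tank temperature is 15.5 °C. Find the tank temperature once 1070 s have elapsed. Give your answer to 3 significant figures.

Heat balance on the well-mixed liquid: M c_p dT/dt = ṁ c_p (T_in − T) + 133.
Rearrange: dT/dt = (T_ss − T)/τ with τ = M/ṁ = 514.83 s and T_ss = T_in + Q̇/(ṁ c_p) = 19.209 °C.
Integrating: T(t) = T_ss + (T₀ − T_ss) e^(−t/τ).
T(1070) = 19.209 + (-3.7090)·e^(−1070/514.83) = 19.209 + (-3.7090)·0.12514 = 18.745 °C.

18.7 °C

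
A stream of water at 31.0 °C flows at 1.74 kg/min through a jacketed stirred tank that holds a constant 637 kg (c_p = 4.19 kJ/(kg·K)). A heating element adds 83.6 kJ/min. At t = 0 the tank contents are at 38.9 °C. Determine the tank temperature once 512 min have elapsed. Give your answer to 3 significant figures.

41.6 °C

M c_p dT/dt = ṁ c_p (T_in − T) + Q̇.
τ = M/ṁ = 366.09 min; T_ss = T_in + Q̇/(ṁ c_p) = 31.0 + 83.6/(1.74·4.19) = 42.467 °C.
Integrating: T(t) = T_ss + (T₀ − T_ss) e^(−t/τ).
T(512) = 42.467 + (-3.5668)·e^(−512/366.09) = 42.467 + (-3.5668)·0.24695 = 41.586 °C.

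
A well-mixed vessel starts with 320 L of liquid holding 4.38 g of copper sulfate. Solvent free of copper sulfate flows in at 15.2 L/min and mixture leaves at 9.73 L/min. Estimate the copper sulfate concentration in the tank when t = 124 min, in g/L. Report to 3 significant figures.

0.000580 g/L

Total volume: dV/dt = Q_in − Q_out = 5.4700 L/min, so V(t) = 320 + 5.4700 t and V(124) = 998.28 L.
Species balance (pure solvent in): dm/dt = −Q_out · m/V(t).
Separate: dm/m = −Q_out dt/V(t) ⇒ ln(m/m₀) = −(Q_out/(Q_in−Q_out)) ln(V/V₀).
m = m₀ (V₀/V)^(Q_out/(Q_in−Q_out)) = 4.38 × (320/998.28)^(1.7788) = 0.57885 g.
C = m/V = 0.57885/998.28 = 0.00057985 g/L.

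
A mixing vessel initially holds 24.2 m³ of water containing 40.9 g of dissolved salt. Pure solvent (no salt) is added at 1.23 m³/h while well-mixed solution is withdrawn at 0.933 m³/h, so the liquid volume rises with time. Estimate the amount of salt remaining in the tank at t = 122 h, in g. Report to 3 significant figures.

2.31 g

Let m(t) be the amount of salt. Volume: V(t) = V₀ + (Q_in − Q_out) t = 24.2 + 0.29700 t; V(122) = 60.434 m³.
Species balance (pure solvent in): dm/dt = −Q_out · m/V(t).
dm/m = −Q_out dt/(V₀ + 0.29700 t); integrating gives ln(m/m₀) = −(Q_out/(Q_in−Q_out)) ln(V/V₀).
m = m₀ (V₀/V)^(Q_out/(Q_in−Q_out)) = 40.9 × (24.2/60.434)^(3.1414) = 2.3074 g.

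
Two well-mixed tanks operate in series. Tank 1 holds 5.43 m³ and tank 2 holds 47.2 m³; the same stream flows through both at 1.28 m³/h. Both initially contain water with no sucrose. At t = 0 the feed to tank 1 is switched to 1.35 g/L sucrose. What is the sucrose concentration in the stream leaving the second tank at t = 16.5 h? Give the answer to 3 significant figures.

Time constants: τᵢ = Vᵢ/Q for each well-mixed tank.
τ₁ = 5.43/1.28 = 4.2422 h; τ₂ = 47.2/1.28 = 36.875 h.
Solving the cascade with C₁(0)=C₂(0)=0 gives C₂(t) = C_in[1 − (τ₁ e^(−t/τ₁) − τ₂ e^(−t/τ₂))/(τ₁ − τ₂)].
At t = 16.5: e^(−t/τ₁) = 0.020456, e^(−t/τ₂) = 0.63925.
C₂ = 1.35·[1 − (4.2422·0.020456 − 36.875·0.63925)/(-32.633)] = 1.35·0.28031 = 0.37841 g/L.

0.378 g/L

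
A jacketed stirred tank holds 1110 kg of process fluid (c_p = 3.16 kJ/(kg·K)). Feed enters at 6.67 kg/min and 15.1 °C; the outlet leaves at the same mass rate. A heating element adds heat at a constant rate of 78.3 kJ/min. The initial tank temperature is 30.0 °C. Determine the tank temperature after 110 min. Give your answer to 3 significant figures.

24.6 °C

M c_p dT/dt = ṁ c_p (T_in − T) + Q̇.
τ = M/ṁ = 166.42 min; T_ss = T_in + Q̇/(ṁ c_p) = 15.1 + 78.3/(6.67·3.16) = 18.815 °C.
Solution: T(t) = T_ss + (T₀ − T_ss) e^(−t/τ).
T(110) = 18.815 + (11.185)·e^(−110/166.42) = 18.815 + (11.185)·0.51634 = 24.590 °C.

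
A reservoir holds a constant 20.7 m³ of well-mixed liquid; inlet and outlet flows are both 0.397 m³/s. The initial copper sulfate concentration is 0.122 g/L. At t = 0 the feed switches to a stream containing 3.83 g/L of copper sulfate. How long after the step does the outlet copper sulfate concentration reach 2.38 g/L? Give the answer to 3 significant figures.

49.0 s

Mass balance on the solute (V constant): V dC/dt = Q(C_in − C), so τ = V/Q = 52.141 s.
C(t) = C_in + (C₀ − C_in) e^(−t/τ). Set C = 2.38 and solve for t:
e^(−t/τ) = (C − C_in)/(C₀ − C_in) = (2.38 − 3.83)/(0.122 − 3.83) = 0.39105
t = −τ ln(…) = 52.141 × 0.93893 = 48.957 s.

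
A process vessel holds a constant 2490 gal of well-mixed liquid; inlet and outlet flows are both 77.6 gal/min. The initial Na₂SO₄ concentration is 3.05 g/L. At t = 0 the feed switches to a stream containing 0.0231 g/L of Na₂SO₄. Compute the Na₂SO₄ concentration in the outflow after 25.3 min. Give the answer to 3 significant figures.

Transient balance on the dissolved component: V dC/dt = Q(C_in − C).
Time constant τ = V/Q = 2490/77.6 = 32.088 min.
C approaches C_in exponentially: C(t) = C_in + (C₀ − C_in) e^(−t/τ).
C(25.3) = 0.0231 + (3.05 − 0.0231)·e^(−25.3/32.088) = 0.0231 + (3.0269)·0.45454 = 1.3990 g/L.

1.40 g/L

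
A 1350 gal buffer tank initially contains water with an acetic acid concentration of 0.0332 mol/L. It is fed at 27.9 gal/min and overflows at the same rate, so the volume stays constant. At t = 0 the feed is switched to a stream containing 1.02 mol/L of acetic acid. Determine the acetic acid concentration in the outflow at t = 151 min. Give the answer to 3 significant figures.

0.976 mol/L

Unsteady species balance (constant V, well mixed): V dC/dt = Q(C_in − C).
Rewrite as dC/dt + C/τ = C_in/τ, τ = V/Q = 48.387 min.
Solution: C(t) = C_in + (C₀ − C_in) e^(−t/τ).
C(151) = 1.02 + (0.0332 − 1.02)·e^(−151/48.387) = 1.02 + (-0.98680)·0.044128 = 0.97645 mol/L.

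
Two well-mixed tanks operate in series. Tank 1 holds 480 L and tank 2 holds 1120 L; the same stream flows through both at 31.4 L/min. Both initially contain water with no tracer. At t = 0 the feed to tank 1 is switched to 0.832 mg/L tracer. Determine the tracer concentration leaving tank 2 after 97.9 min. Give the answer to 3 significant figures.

0.739 mg/L

Species balance on tank i: dCᵢ/dt = (Cᵢ₋₁ − Cᵢ)/τᵢ with τᵢ = Vᵢ/Q.
τ₁ = 480/31.4 = 15.287 min; τ₂ = 1120/31.4 = 35.669 min.
Tank 1: C₁ = C_in(1 − e^(−t/τ₁)). Tank 2 (τ₁ ≠ τ₂): C₂ = C_in[1 − (τ₁ e^(−t/τ₁) − τ₂ e^(−t/τ₂))/(τ₁ − τ₂)].
At t = 97.9: e^(−t/τ₁) = 0.0016544, e^(−t/τ₂) = 0.064268.
C₂ = 0.832·[1 − (15.287·0.0016544 − 35.669·0.064268)/(-20.382)] = 0.832·0.88877 = 0.73946 mg/L.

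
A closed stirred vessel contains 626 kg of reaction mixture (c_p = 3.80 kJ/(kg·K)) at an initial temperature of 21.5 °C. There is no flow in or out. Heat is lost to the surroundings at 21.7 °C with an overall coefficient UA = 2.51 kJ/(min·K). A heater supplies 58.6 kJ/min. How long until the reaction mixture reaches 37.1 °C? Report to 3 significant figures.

M c_p dT/dt = −UA(T − T_amb) + Q̇.
τ = M c_p/UA = 947.73 min; T_ss = T_amb + Q̇/UA = 21.7 + 58.6/2.51 = 45.047 °C.
T(t) = T_ss + (T₀ − T_ss)e^(−t/τ); set T = 37.1:
t = −τ ln[(T − T_ss)/(T₀ − T_ss)] = −947.73 · ln(0.33748) = 1029.5 min.

1030 min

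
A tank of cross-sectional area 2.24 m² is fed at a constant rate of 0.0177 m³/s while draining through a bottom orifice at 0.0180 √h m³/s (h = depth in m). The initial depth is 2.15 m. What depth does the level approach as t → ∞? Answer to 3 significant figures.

0.967 m

Volume balance on the tank: A dh/dt = Q_in − 0.0180 √h. At steady state dh/dt = 0:
Q_in = 0.0180 √h_ss ⇒ √h_ss = 0.0177/0.0180 = 0.98333.
h_ss = 0.98333² = 0.96694 m. (Since h₀ = 2.15 m > h_ss, the level will fall toward this value.)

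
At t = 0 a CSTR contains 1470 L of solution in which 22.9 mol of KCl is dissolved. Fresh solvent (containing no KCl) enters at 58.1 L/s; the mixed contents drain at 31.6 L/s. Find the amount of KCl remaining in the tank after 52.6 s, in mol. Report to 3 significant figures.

Let m(t) be the amount of KCl. Volume: V(t) = V₀ + (Q_in − Q_out) t = 1470 + 26.500 t; V(52.6) = 2863.9 L.
No KCl enters, so dm/dt = −Q_out · (m/V).
dm/m = −Q_out dt/(V₀ + 26.500 t); integrating gives ln(m/m₀) = −(Q_out/(Q_in−Q_out)) ln(V/V₀).
m = m₀ (V₀/V)^(Q_out/(Q_in−Q_out)) = 22.9 × (1470/2863.9)^(1.1925) = 10.338 mol.

10.3 mol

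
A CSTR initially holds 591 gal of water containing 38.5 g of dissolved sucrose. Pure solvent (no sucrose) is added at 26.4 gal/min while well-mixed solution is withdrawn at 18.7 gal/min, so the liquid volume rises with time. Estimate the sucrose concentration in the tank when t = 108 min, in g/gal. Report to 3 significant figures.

Let m(t) be the amount of sucrose. Volume: V(t) = V₀ + (Q_in − Q_out) t = 591 + 7.7000 t; V(108) = 1422.6 gal.
Solute balance: dm/dt = 0 − Q_out C = −Q_out m/V(t).
dm/m = −Q_out dt/(V₀ + 7.7000 t); integrating gives ln(m/m₀) = −(Q_out/(Q_in−Q_out)) ln(V/V₀).
m = m₀ (V₀/V)^(Q_out/(Q_in−Q_out)) = 38.5 × (591/1422.6)^(2.4286) = 4.5601 g.
C = m/V = 4.5601/1422.6 = 0.0032055 g/gal.

0.00321 g/gal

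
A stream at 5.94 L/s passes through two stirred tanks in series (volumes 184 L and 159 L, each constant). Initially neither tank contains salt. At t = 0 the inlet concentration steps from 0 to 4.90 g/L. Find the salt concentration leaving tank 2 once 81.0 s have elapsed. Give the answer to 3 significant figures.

Time constants: τᵢ = Vᵢ/Q for each well-mixed tank.
τ₁ = 184/5.94 = 30.976 s; τ₂ = 159/5.94 = 26.768 s.
Solving the cascade with C₁(0)=C₂(0)=0 gives C₂(t) = C_in[1 − (τ₁ e^(−t/τ₁) − τ₂ e^(−t/τ₂))/(τ₁ − τ₂)].
At t = 81.0: e^(−t/τ₁) = 0.073176, e^(−t/τ₂) = 0.048507.
C₂ = 4.90·[1 − (30.976·0.073176 − 26.768·0.048507)/(4.2088)] = 4.90·0.76993 = 3.7727 g/L.

3.77 g/L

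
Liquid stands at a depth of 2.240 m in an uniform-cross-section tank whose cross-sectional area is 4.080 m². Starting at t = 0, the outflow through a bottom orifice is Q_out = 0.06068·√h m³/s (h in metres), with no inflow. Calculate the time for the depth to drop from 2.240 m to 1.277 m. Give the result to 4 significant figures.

49.30 s

A dh/dt = −Q_out = −0.06068 √h.
Separate and integrate: 2(√h − √h₀) = −(0.06068/A) t.
t = 2A(√h₀ − √h)/0.06068 = 2·4.080·(√2.240 − √1.277)/0.06068
  = 8.16000 × (1.49666 − 1.13004) / 0.06068 = 49.3014 s.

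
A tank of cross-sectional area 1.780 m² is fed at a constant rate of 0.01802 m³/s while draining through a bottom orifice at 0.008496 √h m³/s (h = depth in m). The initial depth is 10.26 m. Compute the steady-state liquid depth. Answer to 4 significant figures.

A dh/dt = Q_in − 0.008496 √h. Steady state requires inflow = outflow:
Q_in = 0.008496 √h_ss ⇒ √h_ss = 0.01802/0.008496 = 2.12100.
h_ss = 2.12100² = 4.49863 m. (Since h₀ = 10.26 m > h_ss, the level will fall toward this value.)

4.499 m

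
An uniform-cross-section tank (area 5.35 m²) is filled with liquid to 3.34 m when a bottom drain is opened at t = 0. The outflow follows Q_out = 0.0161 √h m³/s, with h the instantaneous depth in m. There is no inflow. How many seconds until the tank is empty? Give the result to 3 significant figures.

A dh/dt = −Q_out = −0.0161 √h.
Separate and integrate: 2(√h − √h₀) = −(0.0161/A) t.
Tank is empty when √h = 0: t_empty = 2A√h₀/0.0161.
t_empty = 2·5.35·√3.34/0.0161 = 10.700·1.8276/0.0161 = 1214.6 s.

1210 s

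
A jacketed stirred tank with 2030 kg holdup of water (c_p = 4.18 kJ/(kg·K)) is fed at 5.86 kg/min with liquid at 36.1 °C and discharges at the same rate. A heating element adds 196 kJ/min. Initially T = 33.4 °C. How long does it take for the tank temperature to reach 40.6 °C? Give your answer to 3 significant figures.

Unsteady energy balance on the tank contents: M c_p dT/dt = ṁ c_p (T_in − T) + 196.
τ = M/ṁ = 346.42 min; T_ss = T_in + Q̇/(ṁ c_p) = 44.102 °C.
T(t) = T_ss + (T₀ − T_ss) e^(−t/τ). Set T = 40.6:
e^(−t/τ) = (40.6 − 44.102)/(33.4 − 44.102) = 0.32721
t = −346.42 · ln(0.32721) = 387.00 min.

387 min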